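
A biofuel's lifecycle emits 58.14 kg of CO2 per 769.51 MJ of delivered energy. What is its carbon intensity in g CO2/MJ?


CI = CO2 * 1000 / E
= 58.14 * 1000 / 769.51
= 75.5546 g CO2/MJ

75.5546 g CO2/MJ


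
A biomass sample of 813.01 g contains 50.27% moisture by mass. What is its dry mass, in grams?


Wd = Ww * (1 - MC/100)
= 813.01 * (1 - 50.27/100)
= 404.3099 g

404.3099 g


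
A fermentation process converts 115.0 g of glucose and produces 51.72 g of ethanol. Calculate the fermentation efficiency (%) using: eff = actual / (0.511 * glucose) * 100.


Fermentation efficiency = (actual / (0.511 * glucose)) * 100
= (51.72 / (0.511 * 115.0)) * 100
= 88.0116%

88.0116%


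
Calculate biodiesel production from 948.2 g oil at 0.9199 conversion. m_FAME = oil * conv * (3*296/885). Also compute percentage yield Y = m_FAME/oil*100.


m_FAME = oil * conv * (3 * 296 / 885) = oil * conv * (888/885)
= 948.2 * 0.9199 * 888 / 885
= 875.2060 g
Y = m_FAME / oil * 100 = conv * (888/885) * 100
= 0.9199 * 888 / 885 * 100
= 92.30%

875.2060 g FAME; Y = 92.30%


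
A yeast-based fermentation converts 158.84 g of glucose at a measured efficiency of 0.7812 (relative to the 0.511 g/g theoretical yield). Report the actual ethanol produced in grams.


Actual ethanol: m = 0.511 * 158.84 * 0.7812
m = 63.4078 g

63.4078 g


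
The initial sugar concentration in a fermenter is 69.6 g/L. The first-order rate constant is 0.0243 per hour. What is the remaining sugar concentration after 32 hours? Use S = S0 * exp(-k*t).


S = S0 * exp(-k * t)
S = 69.6 * exp(-0.0243 * 32)
S = 31.9817 g/L

31.9817 g/L


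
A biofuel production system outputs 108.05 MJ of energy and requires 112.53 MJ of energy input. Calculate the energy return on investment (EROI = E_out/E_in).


EROI = E_out / E_in
= 108.05 / 112.53
= 0.9602

0.9602


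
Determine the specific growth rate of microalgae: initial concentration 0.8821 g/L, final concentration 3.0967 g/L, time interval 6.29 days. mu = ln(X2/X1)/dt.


mu = ln(X2/X1) / dt
= ln(3.0967/0.8821) / 6.29
= 0.1996 per day

0.1996 per day


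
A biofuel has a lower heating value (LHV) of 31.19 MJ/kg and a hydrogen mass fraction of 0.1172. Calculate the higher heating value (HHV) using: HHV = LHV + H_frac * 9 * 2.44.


HHV = LHV + H_frac * 9 * 2.44
= 31.19 + 0.1172 * 9 * 2.44
= 33.7637 MJ/kg

33.7637 MJ/kg


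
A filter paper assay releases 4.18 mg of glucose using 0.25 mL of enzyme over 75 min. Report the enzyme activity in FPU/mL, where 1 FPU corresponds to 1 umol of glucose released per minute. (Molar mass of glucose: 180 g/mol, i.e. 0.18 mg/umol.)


Activity = glucose_mg / (0.18 mg/umol * V_mL * t_min)
= 4.18 / (0.18 * 0.25 * 75)
= 1.2385 FPU/mL

1.2385 FPU/mL


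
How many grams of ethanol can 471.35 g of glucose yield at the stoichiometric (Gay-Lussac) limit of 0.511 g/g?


Theoretical ethanol yield: m_EtOH = 0.511 * m_glucose
m_EtOH = 0.511 * 471.35 = 240.8599 g

240.8599 g


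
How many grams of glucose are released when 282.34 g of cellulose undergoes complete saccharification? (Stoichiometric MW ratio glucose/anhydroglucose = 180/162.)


glucose = cellulose * 180/162
= 282.34 * 180/162
= 313.7111 g

313.7111 g


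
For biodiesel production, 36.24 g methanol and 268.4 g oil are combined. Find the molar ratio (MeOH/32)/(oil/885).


Molar ratio = n_MeOH / n_oil = (MeOH/32) / (oil/885) = (MeOH * 885) / (32 * oil)
= (36.24 * 885) / (32 * 268.4)
= 3.7342

3.7342


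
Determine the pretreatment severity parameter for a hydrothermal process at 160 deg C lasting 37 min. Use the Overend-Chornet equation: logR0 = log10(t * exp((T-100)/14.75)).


logR0 = log10(t * exp((T - 100) / 14.75))
= log10(37 * exp((160 - 100) / 14.75))
= 3.3348

3.3348


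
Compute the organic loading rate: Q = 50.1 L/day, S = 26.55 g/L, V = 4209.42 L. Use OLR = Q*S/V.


OLR = Q * S / V
= 50.1 * 26.55 / 4209.42
= 0.3160 g/L/day

0.3160 g/L/day


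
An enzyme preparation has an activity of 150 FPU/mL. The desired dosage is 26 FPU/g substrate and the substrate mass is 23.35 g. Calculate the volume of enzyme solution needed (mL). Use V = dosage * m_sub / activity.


V = dosage * m_sub / activity
V = 26 * 23.35 / 150
V = 4.0473 mL

4.0473 mL


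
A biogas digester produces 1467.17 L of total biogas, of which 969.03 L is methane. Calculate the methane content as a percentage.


CH4% = V_CH4 / V_total * 100
= 969.03 / 1467.17 * 100
= 66.0476%

66.0476%


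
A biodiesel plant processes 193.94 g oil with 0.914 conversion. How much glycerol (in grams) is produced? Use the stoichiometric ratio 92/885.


glycerol = oil * conv * (92/885)
= 193.94 * 0.914 * 92 / 885
= 18.4271 g

18.4271 g


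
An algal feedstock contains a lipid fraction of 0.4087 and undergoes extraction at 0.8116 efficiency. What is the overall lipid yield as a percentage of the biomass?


Y = lipid_content * extraction_eff * 100
= 0.4087 * 0.8116 * 100
= 33.1701%

33.1701%


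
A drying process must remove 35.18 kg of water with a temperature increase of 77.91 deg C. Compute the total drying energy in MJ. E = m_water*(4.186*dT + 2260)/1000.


E = m_water * (4.186 * dT + 2260) / 1000
= 35.18 * (4.186 * 77.91 + 2260) / 1000
= 90.9801 MJ

90.9801 MJ


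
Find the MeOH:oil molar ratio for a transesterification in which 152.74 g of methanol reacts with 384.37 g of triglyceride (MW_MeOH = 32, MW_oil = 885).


Molar ratio = n_MeOH / n_oil = (MeOH/32) / (oil/885) = (MeOH * 885) / (32 * oil)
= (152.74 * 885) / (32 * 384.37)
= 10.9900

10.9900


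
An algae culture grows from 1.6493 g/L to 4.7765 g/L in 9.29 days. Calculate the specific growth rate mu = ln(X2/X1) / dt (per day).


mu = ln(X2/X1) / dt
= ln(4.7765/1.6493) / 9.29
= 0.1145 per day

0.1145 per day


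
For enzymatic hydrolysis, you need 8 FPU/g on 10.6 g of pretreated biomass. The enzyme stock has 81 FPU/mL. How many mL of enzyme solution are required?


V = dosage * m_sub / activity
V = 8 * 10.6 / 81
V = 1.0469 mL

1.0469 mL


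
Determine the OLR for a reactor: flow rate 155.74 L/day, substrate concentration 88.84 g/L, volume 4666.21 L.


OLR = Q * S / V
= 155.74 * 88.84 / 4666.21
= 2.9651 g/L/day

2.9651 g/L/day


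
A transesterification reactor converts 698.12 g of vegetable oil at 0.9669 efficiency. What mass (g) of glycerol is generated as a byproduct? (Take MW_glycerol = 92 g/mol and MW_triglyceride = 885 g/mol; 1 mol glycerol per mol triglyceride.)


glycerol = oil * conv * (92/885)
= 698.12 * 0.9669 * 92 / 885
= 70.1708 g

70.1708 g


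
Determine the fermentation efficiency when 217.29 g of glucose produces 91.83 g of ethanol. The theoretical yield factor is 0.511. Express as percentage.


Fermentation efficiency = (actual / (0.511 * glucose)) * 100
= (91.83 / (0.511 * 217.29)) * 100
= 82.7035%

82.7035%


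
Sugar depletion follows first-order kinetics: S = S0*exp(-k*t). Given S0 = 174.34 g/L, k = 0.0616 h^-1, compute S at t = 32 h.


S = S0 * exp(-k * t)
S = 174.34 * exp(-0.0616 * 32)
S = 24.2838 g/L

24.2838 g/L


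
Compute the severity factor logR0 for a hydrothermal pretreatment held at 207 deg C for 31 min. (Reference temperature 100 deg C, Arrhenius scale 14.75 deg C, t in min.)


logR0 = log10(t * exp((T - 100) / 14.75))
= log10(31 * exp((207 - 100) / 14.75))
= 4.6418

4.6418


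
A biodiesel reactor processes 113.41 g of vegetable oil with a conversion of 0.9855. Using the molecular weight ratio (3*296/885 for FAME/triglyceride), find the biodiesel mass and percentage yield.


m_FAME = oil * conv * (3 * 296 / 885) = oil * conv * (888/885)
= 113.41 * 0.9855 * 888 / 885
= 112.1444 g
Y = m_FAME / oil * 100 = conv * (888/885) * 100
= 0.9855 * 888 / 885 * 100
= 98.88%

112.1444 g FAME; Y = 98.88%


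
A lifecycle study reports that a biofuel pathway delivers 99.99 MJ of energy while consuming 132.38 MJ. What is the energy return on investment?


EROI = E_out / E_in
= 99.99 / 132.38
= 0.7553

0.7553


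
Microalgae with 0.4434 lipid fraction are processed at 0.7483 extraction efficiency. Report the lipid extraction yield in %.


Y = lipid_content * extraction_eff * 100
= 0.4434 * 0.7483 * 100
= 33.1796%

33.1796%


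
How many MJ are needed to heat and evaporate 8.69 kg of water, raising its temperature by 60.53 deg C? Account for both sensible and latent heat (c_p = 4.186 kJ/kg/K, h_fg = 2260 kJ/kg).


E = m_water * (4.186 * dT + 2260) / 1000
= 8.69 * (4.186 * 60.53 + 2260) / 1000
= 21.8413 MJ

21.8413 MJ


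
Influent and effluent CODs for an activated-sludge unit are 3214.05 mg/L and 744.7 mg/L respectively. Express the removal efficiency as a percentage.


eta = (COD_in - COD_out) / COD_in * 100
= (3214.05 - 744.7) / 3214.05 * 100
= 76.8299%

76.8299%


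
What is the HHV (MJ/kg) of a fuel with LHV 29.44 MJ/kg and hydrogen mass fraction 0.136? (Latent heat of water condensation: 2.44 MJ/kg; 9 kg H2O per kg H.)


HHV = LHV + H_frac * 9 * 2.44
= 29.44 + 0.136 * 9 * 2.44
= 32.4266 MJ/kg

32.4266 MJ/kg


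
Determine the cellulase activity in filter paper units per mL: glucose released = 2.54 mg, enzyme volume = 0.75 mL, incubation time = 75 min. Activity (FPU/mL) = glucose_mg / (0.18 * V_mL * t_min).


Activity = glucose_mg / (0.18 mg/umol * V_mL * t_min)
= 2.54 / (0.18 * 0.75 * 75)
= 0.2509 FPU/mL

0.2509 FPU/mL


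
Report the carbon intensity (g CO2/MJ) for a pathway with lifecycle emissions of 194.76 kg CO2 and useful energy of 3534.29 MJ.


CI = CO2 * 1000 / E
= 194.76 * 1000 / 3534.29
= 55.1058 g CO2/MJ

55.1058 g CO2/MJ


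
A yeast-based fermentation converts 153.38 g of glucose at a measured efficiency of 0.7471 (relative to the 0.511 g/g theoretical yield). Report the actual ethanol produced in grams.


Actual ethanol: m = 0.511 * 153.38 * 0.7471
m = 58.5556 g

58.5556 g


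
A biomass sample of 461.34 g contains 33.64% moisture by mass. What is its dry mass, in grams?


Wd = Ww * (1 - MC/100)
= 461.34 * (1 - 33.64/100)
= 306.1452 g

306.1452 g


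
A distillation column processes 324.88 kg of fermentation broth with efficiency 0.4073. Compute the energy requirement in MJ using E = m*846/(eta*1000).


E = m * 846 / (eta * 1000)
= 324.88 * 846 / (0.4073 * 1000)
= 674.8060 MJ

674.8060 MJ


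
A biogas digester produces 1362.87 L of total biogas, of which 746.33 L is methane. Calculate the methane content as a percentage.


CH4% = V_CH4 / V_total * 100
= 746.33 / 1362.87 * 100
= 54.7616%

54.7616%


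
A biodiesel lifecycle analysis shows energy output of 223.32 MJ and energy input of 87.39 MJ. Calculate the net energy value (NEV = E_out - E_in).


NEV = E_out - E_in
= 223.32 - 87.39
= 135.9300 MJ

135.9300 MJ


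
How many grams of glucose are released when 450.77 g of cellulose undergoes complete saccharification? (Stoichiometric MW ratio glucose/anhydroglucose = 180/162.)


glucose = cellulose * 180/162
= 450.77 * 180/162
= 500.8556 g

500.8556 g


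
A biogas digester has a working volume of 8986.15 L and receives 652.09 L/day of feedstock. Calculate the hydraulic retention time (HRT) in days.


HRT = V / Q
= 8986.15 / 652.09
= 13.7805 days

13.7805 days


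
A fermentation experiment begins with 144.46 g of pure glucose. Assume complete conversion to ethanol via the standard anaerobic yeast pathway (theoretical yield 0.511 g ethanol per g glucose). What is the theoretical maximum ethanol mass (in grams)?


Theoretical ethanol yield: m_EtOH = 0.511 * m_glucose
m_EtOH = 0.511 * 144.46 = 73.8191 g

73.8191 g


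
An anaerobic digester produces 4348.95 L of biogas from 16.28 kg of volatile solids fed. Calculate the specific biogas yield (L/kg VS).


Y = V / VS
= 4348.95 / 16.28
= 267.1345 L/kg VS

267.1345 L/kg VS


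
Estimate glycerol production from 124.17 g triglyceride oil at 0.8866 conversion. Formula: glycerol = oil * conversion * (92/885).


glycerol = oil * conv * (92/885)
= 124.17 * 0.8866 * 92 / 885
= 11.4443 g

11.4443 g


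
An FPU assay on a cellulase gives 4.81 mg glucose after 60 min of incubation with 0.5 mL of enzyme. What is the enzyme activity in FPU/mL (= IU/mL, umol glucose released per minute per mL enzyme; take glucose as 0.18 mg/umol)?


Activity = glucose_mg / (0.18 mg/umol * V_mL * t_min)
= 4.81 / (0.18 * 0.5 * 60)
= 0.8907 FPU/mL

0.8907 FPU/mL


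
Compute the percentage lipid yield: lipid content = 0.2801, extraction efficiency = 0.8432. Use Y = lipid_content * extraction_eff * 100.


Y = lipid_content * extraction_eff * 100
= 0.2801 * 0.8432 * 100
= 23.6180%

23.6180%


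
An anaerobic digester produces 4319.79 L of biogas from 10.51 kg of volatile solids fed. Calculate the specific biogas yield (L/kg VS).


Y = V / VS
= 4319.79 / 10.51
= 411.0171 L/kg VS

411.0171 L/kg VS


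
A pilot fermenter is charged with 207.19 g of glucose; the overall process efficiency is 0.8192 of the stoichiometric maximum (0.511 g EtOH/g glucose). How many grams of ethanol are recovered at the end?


Actual ethanol: m = 0.511 * 207.19 * 0.8192
m = 86.7321 g

86.7321 g


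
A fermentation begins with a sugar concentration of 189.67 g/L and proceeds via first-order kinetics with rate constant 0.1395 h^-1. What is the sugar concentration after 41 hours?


S = S0 * exp(-k * t)
S = 189.67 * exp(-0.1395 * 41)
S = 0.6224 g/L

0.6224 g/L


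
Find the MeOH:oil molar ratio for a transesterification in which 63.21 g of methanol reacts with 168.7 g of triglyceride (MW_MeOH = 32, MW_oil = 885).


Molar ratio = n_MeOH / n_oil = (MeOH/32) / (oil/885) = (MeOH * 885) / (32 * oil)
= (63.21 * 885) / (32 * 168.7)
= 10.3625

10.3625


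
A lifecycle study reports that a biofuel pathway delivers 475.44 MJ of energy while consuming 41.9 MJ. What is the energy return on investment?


EROI = E_out / E_in
= 475.44 / 41.9
= 11.3470

11.3470


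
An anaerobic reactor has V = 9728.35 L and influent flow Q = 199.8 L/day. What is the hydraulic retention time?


HRT = V / Q
= 9728.35 / 199.8
= 48.6904 days

48.6904 days


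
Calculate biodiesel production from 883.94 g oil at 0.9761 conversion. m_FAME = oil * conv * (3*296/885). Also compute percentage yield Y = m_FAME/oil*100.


m_FAME = oil * conv * (3 * 296 / 885) = oil * conv * (888/885)
= 883.94 * 0.9761 * 888 / 885
= 865.7386 g
Y = m_FAME / oil * 100 = conv * (888/885) * 100
= 0.9761 * 888 / 885 * 100
= 97.94%

865.7386 g FAME; Y = 97.94%


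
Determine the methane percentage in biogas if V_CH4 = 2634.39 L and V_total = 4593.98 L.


CH4% = V_CH4 / V_total * 100
= 2634.39 / 4593.98 * 100
= 57.3444%

57.3444%


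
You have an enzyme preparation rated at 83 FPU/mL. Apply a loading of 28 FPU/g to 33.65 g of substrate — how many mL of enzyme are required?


V = dosage * m_sub / activity
V = 28 * 33.65 / 83
V = 11.3518 mL

11.3518 mL


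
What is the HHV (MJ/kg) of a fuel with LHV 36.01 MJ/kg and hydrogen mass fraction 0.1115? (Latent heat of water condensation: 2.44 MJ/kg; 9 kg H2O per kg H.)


HHV = LHV + H_frac * 9 * 2.44
= 36.01 + 0.1115 * 9 * 2.44
= 38.4585 MJ/kg

38.4585 MJ/kg


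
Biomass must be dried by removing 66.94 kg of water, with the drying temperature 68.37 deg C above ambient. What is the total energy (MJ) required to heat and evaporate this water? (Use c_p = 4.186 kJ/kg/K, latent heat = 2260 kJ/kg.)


E = m_water * (4.186 * dT + 2260) / 1000
= 66.94 * (4.186 * 68.37 + 2260) / 1000
= 170.4424 MJ

170.4424 MJ


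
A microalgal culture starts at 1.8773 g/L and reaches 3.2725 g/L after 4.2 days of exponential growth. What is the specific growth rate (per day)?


mu = ln(X2/X1) / dt
= ln(3.2725/1.8773) / 4.2
= 0.1323 per day

0.1323 per day


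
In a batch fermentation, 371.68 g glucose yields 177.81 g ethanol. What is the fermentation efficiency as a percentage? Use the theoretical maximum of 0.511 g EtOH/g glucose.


Fermentation efficiency = (actual / (0.511 * glucose)) * 100
= (177.81 / (0.511 * 371.68)) * 100
= 93.6195%

93.6195%


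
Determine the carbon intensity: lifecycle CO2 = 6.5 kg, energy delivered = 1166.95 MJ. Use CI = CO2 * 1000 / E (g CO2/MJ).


CI = CO2 * 1000 / E
= 6.5 * 1000 / 1166.95
= 5.5701 g CO2/MJ

5.5701 g CO2/MJ


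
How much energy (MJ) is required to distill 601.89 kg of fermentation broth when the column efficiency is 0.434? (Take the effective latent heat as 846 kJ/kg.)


E = m * 846 / (eta * 1000)
= 601.89 * 846 / (0.434 * 1000)
= 1173.2694 MJ

1173.2694 MJ


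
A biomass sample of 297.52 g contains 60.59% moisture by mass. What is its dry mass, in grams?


Wd = Ww * (1 - MC/100)
= 297.52 * (1 - 60.59/100)
= 117.2526 g

117.2526 g


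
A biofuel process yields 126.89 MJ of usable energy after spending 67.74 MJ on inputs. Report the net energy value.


NEV = E_out - E_in
= 126.89 - 67.74
= 59.1500 MJ

59.1500 MJ


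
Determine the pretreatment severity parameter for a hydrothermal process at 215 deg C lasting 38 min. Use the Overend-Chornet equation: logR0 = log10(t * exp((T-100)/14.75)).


logR0 = log10(t * exp((T - 100) / 14.75))
= log10(38 * exp((215 - 100) / 14.75))
= 4.9658

4.9658


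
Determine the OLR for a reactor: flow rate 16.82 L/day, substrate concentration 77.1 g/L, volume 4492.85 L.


OLR = Q * S / V
= 16.82 * 77.1 / 4492.85
= 0.2886 g/L/day

0.2886 g/L/day


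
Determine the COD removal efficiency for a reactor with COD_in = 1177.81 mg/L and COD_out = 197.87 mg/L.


eta = (COD_in - COD_out) / COD_in * 100
= (1177.81 - 197.87) / 1177.81 * 100
= 83.2002%

83.2002%


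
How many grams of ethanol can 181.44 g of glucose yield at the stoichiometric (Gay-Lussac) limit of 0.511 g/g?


Theoretical ethanol yield: m_EtOH = 0.511 * m_glucose
m_EtOH = 0.511 * 181.44 = 92.7158 g

92.7158 g


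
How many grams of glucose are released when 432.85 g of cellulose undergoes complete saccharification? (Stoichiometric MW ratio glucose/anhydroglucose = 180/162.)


glucose = cellulose * 180/162
= 432.85 * 180/162
= 480.9444 g

480.9444 g


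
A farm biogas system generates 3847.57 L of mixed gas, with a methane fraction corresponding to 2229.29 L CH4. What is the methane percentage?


CH4% = V_CH4 / V_total * 100
= 2229.29 / 3847.57 * 100
= 57.9402%

57.9402%


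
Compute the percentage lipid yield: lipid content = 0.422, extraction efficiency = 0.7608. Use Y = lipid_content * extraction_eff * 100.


Y = lipid_content * extraction_eff * 100
= 0.422 * 0.7608 * 100
= 32.1058%

32.1058%


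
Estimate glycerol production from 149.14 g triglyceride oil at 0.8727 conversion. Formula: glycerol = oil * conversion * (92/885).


glycerol = oil * conv * (92/885)
= 149.14 * 0.8727 * 92 / 885
= 13.5302 g

13.5302 g


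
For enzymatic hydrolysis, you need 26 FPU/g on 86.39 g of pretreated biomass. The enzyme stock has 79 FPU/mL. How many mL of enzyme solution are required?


V = dosage * m_sub / activity
V = 26 * 86.39 / 79
V = 28.4322 mL

28.4322 mL


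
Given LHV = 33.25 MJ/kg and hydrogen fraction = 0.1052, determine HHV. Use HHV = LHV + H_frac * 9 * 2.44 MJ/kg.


HHV = LHV + H_frac * 9 * 2.44
= 33.25 + 0.1052 * 9 * 2.44
= 35.5602 MJ/kg

35.5602 MJ/kg


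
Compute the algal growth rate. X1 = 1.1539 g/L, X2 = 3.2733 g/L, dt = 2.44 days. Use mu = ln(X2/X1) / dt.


mu = ln(X2/X1) / dt
= ln(3.2733/1.1539) / 2.44
= 0.4273 per day

0.4273 per day


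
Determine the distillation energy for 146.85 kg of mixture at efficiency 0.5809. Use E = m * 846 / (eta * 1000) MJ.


E = m * 846 / (eta * 1000)
= 146.85 * 846 / (0.5809 * 1000)
= 213.8666 MJ

213.8666 MJ


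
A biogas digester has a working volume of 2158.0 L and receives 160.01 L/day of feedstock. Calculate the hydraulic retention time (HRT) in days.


HRT = V / Q
= 2158.0 / 160.01
= 13.4867 days

13.4867 days


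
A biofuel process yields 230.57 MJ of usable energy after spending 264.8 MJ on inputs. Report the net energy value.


NEV = E_out - E_in
= 230.57 - 264.8
= -34.2300 MJ

-34.2300 MJ


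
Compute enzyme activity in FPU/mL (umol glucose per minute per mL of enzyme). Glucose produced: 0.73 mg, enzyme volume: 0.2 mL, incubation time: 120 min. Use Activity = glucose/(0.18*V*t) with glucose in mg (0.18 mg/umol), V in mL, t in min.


Activity = glucose_mg / (0.18 mg/umol * V_mL * t_min)
= 0.73 / (0.18 * 0.2 * 120)
= 0.1690 FPU/mL

0.1690 FPU/mL


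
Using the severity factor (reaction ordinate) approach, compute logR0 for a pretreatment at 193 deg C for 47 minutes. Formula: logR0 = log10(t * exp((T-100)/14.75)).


logR0 = log10(t * exp((T - 100) / 14.75))
= log10(47 * exp((193 - 100) / 14.75))
= 4.4104

4.4104


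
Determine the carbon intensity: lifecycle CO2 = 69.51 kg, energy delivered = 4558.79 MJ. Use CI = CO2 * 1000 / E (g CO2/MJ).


CI = CO2 * 1000 / E
= 69.51 * 1000 / 4558.79
= 15.2475 g CO2/MJ

15.2475 g CO2/MJ


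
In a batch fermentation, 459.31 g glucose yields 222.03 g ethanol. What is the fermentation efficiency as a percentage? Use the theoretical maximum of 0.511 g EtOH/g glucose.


Fermentation efficiency = (actual / (0.511 * glucose)) * 100
= (222.03 / (0.511 * 459.31)) * 100
= 94.5986%

94.5986%


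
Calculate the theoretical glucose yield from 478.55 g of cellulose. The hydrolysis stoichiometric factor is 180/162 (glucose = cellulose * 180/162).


glucose = cellulose * 180/162
= 478.55 * 180/162
= 531.7222 g

531.7222 g


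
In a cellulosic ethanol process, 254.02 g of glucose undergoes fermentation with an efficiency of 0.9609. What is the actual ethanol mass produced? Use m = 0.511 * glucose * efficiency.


Actual ethanol: m = 0.511 * 254.02 * 0.9609
m = 124.7289 g

124.7289 g


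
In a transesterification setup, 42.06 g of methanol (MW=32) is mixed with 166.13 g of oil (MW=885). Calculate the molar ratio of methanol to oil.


Molar ratio = n_MeOH / n_oil = (MeOH/32) / (oil/885) = (MeOH * 885) / (32 * oil)
= (42.06 * 885) / (32 * 166.13)
= 7.0019

7.0019


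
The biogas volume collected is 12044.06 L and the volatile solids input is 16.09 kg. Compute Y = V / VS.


Y = V / VS
= 12044.06 / 16.09
= 748.5432 L/kg VS

748.5432 L/kg VS


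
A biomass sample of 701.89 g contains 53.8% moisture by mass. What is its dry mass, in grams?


Wd = Ww * (1 - MC/100)
= 701.89 * (1 - 53.8/100)
= 324.2732 g

324.2732 g


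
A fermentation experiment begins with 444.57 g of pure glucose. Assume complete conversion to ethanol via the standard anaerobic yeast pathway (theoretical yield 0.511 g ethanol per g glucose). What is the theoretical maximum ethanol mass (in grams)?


Theoretical ethanol yield: m_EtOH = 0.511 * m_glucose
m_EtOH = 0.511 * 444.57 = 227.1753 g

227.1753 g


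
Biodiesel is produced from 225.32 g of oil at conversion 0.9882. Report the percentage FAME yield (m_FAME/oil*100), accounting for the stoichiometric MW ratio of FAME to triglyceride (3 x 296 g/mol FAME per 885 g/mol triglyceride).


m_FAME = oil * conv * (3 * 296 / 885) = oil * conv * (888/885)
= 225.32 * 0.9882 * 888 / 885
= 223.4160 g
Y = m_FAME / oil * 100 = conv * (888/885) * 100
= 0.9882 * 888 / 885 * 100
= 99.15%

99.15%


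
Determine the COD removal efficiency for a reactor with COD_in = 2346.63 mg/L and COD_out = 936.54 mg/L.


eta = (COD_in - COD_out) / COD_in * 100
= (2346.63 - 936.54) / 2346.63 * 100
= 60.0900%

60.0900%


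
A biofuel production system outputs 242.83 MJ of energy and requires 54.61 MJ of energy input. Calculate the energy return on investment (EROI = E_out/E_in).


EROI = E_out / E_in
= 242.83 / 54.61
= 4.4466

4.4466


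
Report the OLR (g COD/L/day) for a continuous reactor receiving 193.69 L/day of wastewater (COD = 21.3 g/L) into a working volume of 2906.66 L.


OLR = Q * S / V
= 193.69 * 21.3 / 2906.66
= 1.4194 g/L/day

1.4194 g/L/day


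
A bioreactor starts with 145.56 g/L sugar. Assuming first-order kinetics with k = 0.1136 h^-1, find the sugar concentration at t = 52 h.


S = S0 * exp(-k * t)
S = 145.56 * exp(-0.1136 * 52)
S = 0.3959 g/L

0.3959 g/L


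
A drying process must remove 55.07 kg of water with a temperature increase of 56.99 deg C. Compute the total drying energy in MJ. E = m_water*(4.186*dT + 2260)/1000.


E = m_water * (4.186 * dT + 2260) / 1000
= 55.07 * (4.186 * 56.99 + 2260) / 1000
= 137.5957 MJ

137.5957 MJ


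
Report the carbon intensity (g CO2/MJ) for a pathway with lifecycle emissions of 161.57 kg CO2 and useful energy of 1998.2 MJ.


CI = CO2 * 1000 / E
= 161.57 * 1000 / 1998.2
= 80.8578 g CO2/MJ

80.8578 g CO2/MJ


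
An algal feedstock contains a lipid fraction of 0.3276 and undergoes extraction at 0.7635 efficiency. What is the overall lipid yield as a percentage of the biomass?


Y = lipid_content * extraction_eff * 100
= 0.3276 * 0.7635 * 100
= 25.0123%

25.0123%


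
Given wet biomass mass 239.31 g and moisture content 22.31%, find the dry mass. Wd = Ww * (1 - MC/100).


Wd = Ww * (1 - MC/100)
= 239.31 * (1 - 22.31/100)
= 185.9199 g

185.9199 g


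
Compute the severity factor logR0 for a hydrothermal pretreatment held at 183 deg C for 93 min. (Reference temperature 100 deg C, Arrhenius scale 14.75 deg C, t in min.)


logR0 = log10(t * exp((T - 100) / 14.75))
= log10(93 * exp((183 - 100) / 14.75))
= 4.4123

4.4123


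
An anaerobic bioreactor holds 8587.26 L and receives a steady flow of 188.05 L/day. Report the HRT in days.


HRT = V / Q
= 8587.26 / 188.05
= 45.6648 days

45.6648 days


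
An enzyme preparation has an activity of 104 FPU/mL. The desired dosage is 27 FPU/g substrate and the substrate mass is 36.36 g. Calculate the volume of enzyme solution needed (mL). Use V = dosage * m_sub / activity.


V = dosage * m_sub / activity
V = 27 * 36.36 / 104
V = 9.4396 mL

9.4396 mL


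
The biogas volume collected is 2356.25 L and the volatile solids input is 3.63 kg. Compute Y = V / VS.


Y = V / VS
= 2356.25 / 3.63
= 649.1047 L/kg VS

649.1047 L/kg VS


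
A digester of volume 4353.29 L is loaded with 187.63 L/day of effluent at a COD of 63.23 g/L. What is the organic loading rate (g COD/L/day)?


OLR = Q * S / V
= 187.63 * 63.23 / 4353.29
= 2.7253 g/L/day

2.7253 g/L/day


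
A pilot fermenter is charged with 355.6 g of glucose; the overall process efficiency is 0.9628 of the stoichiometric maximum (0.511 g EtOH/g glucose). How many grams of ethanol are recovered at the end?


Actual ethanol: m = 0.511 * 355.6 * 0.9628
m = 174.9519 g

174.9519 g


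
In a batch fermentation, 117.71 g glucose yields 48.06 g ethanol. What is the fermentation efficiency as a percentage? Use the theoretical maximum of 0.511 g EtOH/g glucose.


Fermentation efficiency = (actual / (0.511 * glucose)) * 100
= (48.06 / (0.511 * 117.71)) * 100
= 79.9005%

79.9005%


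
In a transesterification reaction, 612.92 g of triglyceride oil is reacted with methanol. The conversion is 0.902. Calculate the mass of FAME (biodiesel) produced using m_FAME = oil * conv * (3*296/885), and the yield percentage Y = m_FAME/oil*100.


m_FAME = oil * conv * (3 * 296 / 885) = oil * conv * (888/885)
= 612.92 * 0.902 * 888 / 885
= 554.7279 g
Y = m_FAME / oil * 100 = conv * (888/885) * 100
= 0.902 * 888 / 885 * 100
= 90.51%

554.7279 g FAME; Y = 90.51%


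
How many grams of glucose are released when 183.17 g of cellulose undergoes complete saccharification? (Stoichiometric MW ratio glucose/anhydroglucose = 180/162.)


glucose = cellulose * 180/162
= 183.17 * 180/162
= 203.5222 g

203.5222 g


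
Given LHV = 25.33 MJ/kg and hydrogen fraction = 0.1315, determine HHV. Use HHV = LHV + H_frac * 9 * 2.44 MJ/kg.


HHV = LHV + H_frac * 9 * 2.44
= 25.33 + 0.1315 * 9 * 2.44
= 28.2177 MJ/kg

28.2177 MJ/kg


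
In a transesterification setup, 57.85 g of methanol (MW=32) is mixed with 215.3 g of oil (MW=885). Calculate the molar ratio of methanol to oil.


Molar ratio = n_MeOH / n_oil = (MeOH/32) / (oil/885) = (MeOH * 885) / (32 * oil)
= (57.85 * 885) / (32 * 215.3)
= 7.4311

7.4311


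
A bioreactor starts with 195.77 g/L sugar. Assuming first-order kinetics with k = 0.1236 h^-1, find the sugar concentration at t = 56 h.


S = S0 * exp(-k * t)
S = 195.77 * exp(-0.1236 * 56)
S = 0.1931 g/L

0.1931 g/L


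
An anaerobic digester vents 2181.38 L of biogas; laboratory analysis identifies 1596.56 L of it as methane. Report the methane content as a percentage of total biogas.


CH4% = V_CH4 / V_total * 100
= 1596.56 / 2181.38 * 100
= 73.1904%

73.1904%


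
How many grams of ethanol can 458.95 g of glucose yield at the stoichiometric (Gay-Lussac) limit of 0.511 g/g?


Theoretical ethanol yield: m_EtOH = 0.511 * m_glucose
m_EtOH = 0.511 * 458.95 = 234.5234 g

234.5234 g


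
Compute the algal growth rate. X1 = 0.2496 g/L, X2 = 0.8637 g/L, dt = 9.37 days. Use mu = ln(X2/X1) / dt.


mu = ln(X2/X1) / dt
= ln(0.8637/0.2496) / 9.37
= 0.1325 per day

0.1325 per day


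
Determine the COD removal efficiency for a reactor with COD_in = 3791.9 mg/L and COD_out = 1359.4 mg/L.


eta = (COD_in - COD_out) / COD_in * 100
= (3791.9 - 1359.4) / 3791.9 * 100
= 64.1499%

64.1499%


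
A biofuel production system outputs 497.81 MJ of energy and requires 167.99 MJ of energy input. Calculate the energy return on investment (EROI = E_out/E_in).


EROI = E_out / E_in
= 497.81 / 167.99
= 2.9633

2.9633


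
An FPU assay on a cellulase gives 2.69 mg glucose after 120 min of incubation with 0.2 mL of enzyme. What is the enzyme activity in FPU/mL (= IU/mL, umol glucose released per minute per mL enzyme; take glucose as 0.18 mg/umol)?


Activity = glucose_mg / (0.18 mg/umol * V_mL * t_min)
= 2.69 / (0.18 * 0.2 * 120)
= 0.6227 FPU/mL

0.6227 FPU/mL


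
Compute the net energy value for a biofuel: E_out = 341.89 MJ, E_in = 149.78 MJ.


NEV = E_out - E_in
= 341.89 - 149.78
= 192.1100 MJ

192.1100 MJ


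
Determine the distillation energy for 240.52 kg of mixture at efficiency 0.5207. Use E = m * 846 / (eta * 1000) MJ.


E = m * 846 / (eta * 1000)
= 240.52 * 846 / (0.5207 * 1000)
= 390.7815 MJ

390.7815 MJ


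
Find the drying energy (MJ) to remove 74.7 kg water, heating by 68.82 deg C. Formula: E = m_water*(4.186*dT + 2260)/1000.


E = m_water * (4.186 * dT + 2260) / 1000
= 74.7 * (4.186 * 68.82 + 2260) / 1000
= 190.3416 MJ

190.3416 MJ


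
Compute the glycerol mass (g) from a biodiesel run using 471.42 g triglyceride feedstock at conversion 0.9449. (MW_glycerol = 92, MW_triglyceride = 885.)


glycerol = oil * conv * (92/885)
= 471.42 * 0.9449 * 92 / 885
= 46.3061 g

46.3061 g


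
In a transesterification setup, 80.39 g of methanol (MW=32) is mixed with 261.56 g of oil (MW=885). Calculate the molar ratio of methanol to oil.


Molar ratio = n_MeOH / n_oil = (MeOH/32) / (oil/885) = (MeOH * 885) / (32 * oil)
= (80.39 * 885) / (32 * 261.56)
= 8.5001

8.5001


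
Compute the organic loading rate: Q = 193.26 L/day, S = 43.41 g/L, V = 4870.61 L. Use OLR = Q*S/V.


OLR = Q * S / V
= 193.26 * 43.41 / 4870.61
= 1.7225 g/L/day

1.7225 g/L/day


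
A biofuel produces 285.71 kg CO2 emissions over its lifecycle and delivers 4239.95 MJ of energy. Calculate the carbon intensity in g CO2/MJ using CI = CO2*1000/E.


CI = CO2 * 1000 / E
= 285.71 * 1000 / 4239.95
= 67.3852 g CO2/MJ

67.3852 g CO2/MJ


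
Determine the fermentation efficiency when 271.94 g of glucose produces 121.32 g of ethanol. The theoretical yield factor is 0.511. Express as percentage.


Fermentation efficiency = (actual / (0.511 * glucose)) * 100
= (121.32 / (0.511 * 271.94)) * 100
= 87.3049%

87.3049%


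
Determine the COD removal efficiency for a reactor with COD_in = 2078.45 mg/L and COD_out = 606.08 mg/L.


eta = (COD_in - COD_out) / COD_in * 100
= (2078.45 - 606.08) / 2078.45 * 100
= 70.8398%

70.8398%


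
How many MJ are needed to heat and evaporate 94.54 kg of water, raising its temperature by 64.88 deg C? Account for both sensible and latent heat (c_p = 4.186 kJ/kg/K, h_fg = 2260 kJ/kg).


E = m_water * (4.186 * dT + 2260) / 1000
= 94.54 * (4.186 * 64.88 + 2260) / 1000
= 239.3363 MJ

239.3363 MJ


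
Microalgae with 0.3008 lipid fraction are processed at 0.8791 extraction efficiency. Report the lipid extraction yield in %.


Y = lipid_content * extraction_eff * 100
= 0.3008 * 0.8791 * 100
= 26.4433%

26.4433%


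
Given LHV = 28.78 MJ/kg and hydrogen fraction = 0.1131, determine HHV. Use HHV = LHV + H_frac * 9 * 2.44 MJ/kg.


HHV = LHV + H_frac * 9 * 2.44
= 28.78 + 0.1131 * 9 * 2.44
= 31.2637 MJ/kg

31.2637 MJ/kg


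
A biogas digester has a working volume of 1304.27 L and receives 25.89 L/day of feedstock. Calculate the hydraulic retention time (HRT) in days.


HRT = V / Q
= 1304.27 / 25.89
= 50.3774 days

50.3774 days


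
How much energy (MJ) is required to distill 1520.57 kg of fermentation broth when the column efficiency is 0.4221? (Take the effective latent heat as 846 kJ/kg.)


E = m * 846 / (eta * 1000)
= 1520.57 * 846 / (0.4221 * 1000)
= 3047.6243 MJ

3047.6243 MJ


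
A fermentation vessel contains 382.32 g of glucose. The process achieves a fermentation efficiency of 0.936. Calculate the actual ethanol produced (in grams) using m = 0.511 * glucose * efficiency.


Actual ethanol: m = 0.511 * 382.32 * 0.936
m = 182.8621 g

182.8621 g


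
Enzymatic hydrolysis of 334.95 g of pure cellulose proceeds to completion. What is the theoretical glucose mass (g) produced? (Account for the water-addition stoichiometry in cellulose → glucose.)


glucose = cellulose * 180/162
= 334.95 * 180/162
= 372.1667 g

372.1667 g


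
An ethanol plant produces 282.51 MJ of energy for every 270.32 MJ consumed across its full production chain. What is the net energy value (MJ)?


NEV = E_out - E_in
= 282.51 - 270.32
= 12.1900 MJ

12.1900 MJ


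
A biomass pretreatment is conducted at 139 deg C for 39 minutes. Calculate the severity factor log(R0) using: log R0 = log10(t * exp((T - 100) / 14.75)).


logR0 = log10(t * exp((T - 100) / 14.75))
= log10(39 * exp((139 - 100) / 14.75))
= 2.7394

2.7394


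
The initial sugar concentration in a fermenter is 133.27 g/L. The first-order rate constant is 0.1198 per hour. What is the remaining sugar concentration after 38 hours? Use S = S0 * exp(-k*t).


S = S0 * exp(-k * t)
S = 133.27 * exp(-0.1198 * 38)
S = 1.4049 g/L

1.4049 g/L


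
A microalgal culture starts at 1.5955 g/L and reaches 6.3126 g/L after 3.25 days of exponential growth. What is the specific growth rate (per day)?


mu = ln(X2/X1) / dt
= ln(6.3126/1.5955) / 3.25
= 0.4232 per day

0.4232 per day


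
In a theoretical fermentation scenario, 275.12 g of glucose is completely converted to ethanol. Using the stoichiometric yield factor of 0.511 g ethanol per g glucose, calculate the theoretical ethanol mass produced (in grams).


Theoretical ethanol yield: m_EtOH = 0.511 * m_glucose
m_EtOH = 0.511 * 275.12 = 140.5863 g

140.5863 g


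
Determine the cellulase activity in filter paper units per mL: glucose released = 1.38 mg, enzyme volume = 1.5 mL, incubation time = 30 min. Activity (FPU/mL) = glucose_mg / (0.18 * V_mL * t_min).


Activity = glucose_mg / (0.18 mg/umol * V_mL * t_min)
= 1.38 / (0.18 * 1.5 * 30)
= 0.1704 FPU/mL

0.1704 FPU/mL


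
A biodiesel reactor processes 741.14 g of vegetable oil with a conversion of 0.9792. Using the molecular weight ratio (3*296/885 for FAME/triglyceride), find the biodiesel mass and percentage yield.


m_FAME = oil * conv * (3 * 296 / 885) = oil * conv * (888/885)
= 741.14 * 0.9792 * 888 / 885
= 728.1844 g
Y = m_FAME / oil * 100 = conv * (888/885) * 100
= 0.9792 * 888 / 885 * 100
= 98.25%

728.1844 g FAME; Y = 98.25%


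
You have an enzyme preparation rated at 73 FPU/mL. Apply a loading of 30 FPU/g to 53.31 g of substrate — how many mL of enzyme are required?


V = dosage * m_sub / activity
V = 30 * 53.31 / 73
V = 21.9082 mL

21.9082 mL


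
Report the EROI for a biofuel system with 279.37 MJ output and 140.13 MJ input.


EROI = E_out / E_in
= 279.37 / 140.13
= 1.9936

1.9936


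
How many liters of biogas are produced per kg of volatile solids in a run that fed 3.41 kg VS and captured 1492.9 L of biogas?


Y = V / VS
= 1492.9 / 3.41
= 437.8006 L/kg VS

437.8006 L/kg VS


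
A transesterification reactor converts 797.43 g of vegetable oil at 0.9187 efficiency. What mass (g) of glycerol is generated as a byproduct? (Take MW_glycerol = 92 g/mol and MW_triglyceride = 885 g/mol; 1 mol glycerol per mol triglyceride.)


glycerol = oil * conv * (92/885)
= 797.43 * 0.9187 * 92 / 885
= 76.1572 g

76.1572 g


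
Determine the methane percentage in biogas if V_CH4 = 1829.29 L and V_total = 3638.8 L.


CH4% = V_CH4 / V_total * 100
= 1829.29 / 3638.8 * 100
= 50.2718%

50.2718%


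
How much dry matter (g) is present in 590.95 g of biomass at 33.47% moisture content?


Wd = Ww * (1 - MC/100)
= 590.95 * (1 - 33.47/100)
= 393.1590 g

393.1590 g


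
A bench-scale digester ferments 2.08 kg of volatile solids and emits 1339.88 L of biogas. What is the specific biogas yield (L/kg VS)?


Y = V / VS
= 1339.88 / 2.08
= 644.1731 L/kg VS

644.1731 L/kg VS


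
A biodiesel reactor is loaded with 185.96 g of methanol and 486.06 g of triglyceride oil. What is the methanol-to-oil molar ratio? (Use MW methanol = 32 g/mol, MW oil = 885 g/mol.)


Molar ratio = n_MeOH / n_oil = (MeOH/32) / (oil/885) = (MeOH * 885) / (32 * oil)
= (185.96 * 885) / (32 * 486.06)
= 10.5809

10.5809


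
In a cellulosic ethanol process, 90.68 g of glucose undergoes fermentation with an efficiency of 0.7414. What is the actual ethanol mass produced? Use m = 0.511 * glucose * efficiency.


Actual ethanol: m = 0.511 * 90.68 * 0.7414
m = 34.3546 g

34.3546 g


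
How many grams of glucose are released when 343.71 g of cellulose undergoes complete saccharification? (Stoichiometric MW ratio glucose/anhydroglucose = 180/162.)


glucose = cellulose * 180/162
= 343.71 * 180/162
= 381.9000 g

381.9000 g


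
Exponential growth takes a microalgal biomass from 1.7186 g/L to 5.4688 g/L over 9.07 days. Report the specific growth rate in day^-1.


mu = ln(X2/X1) / dt
= ln(5.4688/1.7186) / 9.07
= 0.1276 per day

0.1276 per day


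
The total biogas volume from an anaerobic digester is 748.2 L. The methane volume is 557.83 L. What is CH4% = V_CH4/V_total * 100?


CH4% = V_CH4 / V_total * 100
= 557.83 / 748.2 * 100
= 74.5563%

74.5563%


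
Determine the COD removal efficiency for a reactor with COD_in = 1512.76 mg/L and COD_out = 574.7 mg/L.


eta = (COD_in - COD_out) / COD_in * 100
= (1512.76 - 574.7) / 1512.76 * 100
= 62.0098%

62.0098%


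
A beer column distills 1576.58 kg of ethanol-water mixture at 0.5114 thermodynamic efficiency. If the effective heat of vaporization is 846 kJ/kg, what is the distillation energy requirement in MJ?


E = m * 846 / (eta * 1000)
= 1576.58 * 846 / (0.5114 * 1000)
= 2608.1085 MJ

2608.1085 MJ


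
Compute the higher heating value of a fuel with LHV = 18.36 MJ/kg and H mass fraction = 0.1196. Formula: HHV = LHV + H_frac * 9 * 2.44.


HHV = LHV + H_frac * 9 * 2.44
= 18.36 + 0.1196 * 9 * 2.44
= 20.9864 MJ/kg

20.9864 MJ/kg


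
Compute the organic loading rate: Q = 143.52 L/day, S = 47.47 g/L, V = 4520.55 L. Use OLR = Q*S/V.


OLR = Q * S / V
= 143.52 * 47.47 / 4520.55
= 1.5071 g/L/day

1.5071 g/L/day


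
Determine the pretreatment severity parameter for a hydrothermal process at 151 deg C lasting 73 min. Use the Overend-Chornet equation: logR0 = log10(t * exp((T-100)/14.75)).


logR0 = log10(t * exp((T - 100) / 14.75))
= log10(73 * exp((151 - 100) / 14.75))
= 3.3650

3.3650


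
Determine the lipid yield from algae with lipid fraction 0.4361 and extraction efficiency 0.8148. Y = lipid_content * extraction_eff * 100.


Y = lipid_content * extraction_eff * 100
= 0.4361 * 0.8148 * 100
= 35.5334%

35.5334%
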